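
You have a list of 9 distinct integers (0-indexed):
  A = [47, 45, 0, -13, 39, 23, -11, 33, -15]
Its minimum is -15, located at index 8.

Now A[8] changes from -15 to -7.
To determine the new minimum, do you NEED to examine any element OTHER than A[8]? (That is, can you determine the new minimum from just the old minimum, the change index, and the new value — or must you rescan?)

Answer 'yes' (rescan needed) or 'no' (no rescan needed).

Answer: yes

Derivation:
Old min = -15 at index 8
Change at index 8: -15 -> -7
Index 8 WAS the min and new value -7 > old min -15. Must rescan other elements to find the new min.
Needs rescan: yes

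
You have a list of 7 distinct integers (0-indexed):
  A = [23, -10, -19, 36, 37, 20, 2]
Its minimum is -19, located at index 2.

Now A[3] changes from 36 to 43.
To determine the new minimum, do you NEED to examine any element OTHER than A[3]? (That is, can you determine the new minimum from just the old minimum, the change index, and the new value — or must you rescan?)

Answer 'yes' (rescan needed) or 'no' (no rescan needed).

Old min = -19 at index 2
Change at index 3: 36 -> 43
Index 3 was NOT the min. New min = min(-19, 43). No rescan of other elements needed.
Needs rescan: no

Answer: no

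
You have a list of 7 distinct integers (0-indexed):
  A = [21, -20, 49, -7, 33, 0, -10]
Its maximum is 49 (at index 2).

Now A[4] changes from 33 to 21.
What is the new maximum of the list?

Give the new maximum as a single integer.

Old max = 49 (at index 2)
Change: A[4] 33 -> 21
Changed element was NOT the old max.
  New max = max(old_max, new_val) = max(49, 21) = 49

Answer: 49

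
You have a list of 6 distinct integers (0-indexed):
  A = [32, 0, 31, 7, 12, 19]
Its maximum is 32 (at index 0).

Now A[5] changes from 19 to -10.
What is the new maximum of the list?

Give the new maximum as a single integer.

Old max = 32 (at index 0)
Change: A[5] 19 -> -10
Changed element was NOT the old max.
  New max = max(old_max, new_val) = max(32, -10) = 32

Answer: 32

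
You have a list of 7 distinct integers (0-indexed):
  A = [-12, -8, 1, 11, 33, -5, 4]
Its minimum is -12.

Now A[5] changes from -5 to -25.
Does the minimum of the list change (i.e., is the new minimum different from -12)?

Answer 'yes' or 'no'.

Old min = -12
Change: A[5] -5 -> -25
Changed element was NOT the min; min changes only if -25 < -12.
New min = -25; changed? yes

Answer: yes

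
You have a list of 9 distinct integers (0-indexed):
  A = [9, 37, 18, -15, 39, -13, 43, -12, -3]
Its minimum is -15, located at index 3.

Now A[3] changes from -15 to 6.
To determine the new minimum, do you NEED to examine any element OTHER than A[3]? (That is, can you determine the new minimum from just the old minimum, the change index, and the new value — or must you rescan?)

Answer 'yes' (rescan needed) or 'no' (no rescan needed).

Old min = -15 at index 3
Change at index 3: -15 -> 6
Index 3 WAS the min and new value 6 > old min -15. Must rescan other elements to find the new min.
Needs rescan: yes

Answer: yes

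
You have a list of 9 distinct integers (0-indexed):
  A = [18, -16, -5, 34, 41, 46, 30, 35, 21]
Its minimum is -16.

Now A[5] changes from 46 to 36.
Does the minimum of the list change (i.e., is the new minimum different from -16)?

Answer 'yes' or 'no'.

Old min = -16
Change: A[5] 46 -> 36
Changed element was NOT the min; min changes only if 36 < -16.
New min = -16; changed? no

Answer: no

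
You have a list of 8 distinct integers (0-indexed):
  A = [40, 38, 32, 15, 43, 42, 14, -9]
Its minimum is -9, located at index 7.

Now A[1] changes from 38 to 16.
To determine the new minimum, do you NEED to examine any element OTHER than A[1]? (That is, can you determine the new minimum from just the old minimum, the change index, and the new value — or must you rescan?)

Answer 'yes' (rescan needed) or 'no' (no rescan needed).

Old min = -9 at index 7
Change at index 1: 38 -> 16
Index 1 was NOT the min. New min = min(-9, 16). No rescan of other elements needed.
Needs rescan: no

Answer: no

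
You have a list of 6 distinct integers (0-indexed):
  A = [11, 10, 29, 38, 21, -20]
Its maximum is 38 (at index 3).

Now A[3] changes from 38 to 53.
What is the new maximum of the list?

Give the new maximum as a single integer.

Answer: 53

Derivation:
Old max = 38 (at index 3)
Change: A[3] 38 -> 53
Changed element WAS the max -> may need rescan.
  Max of remaining elements: 29
  New max = max(53, 29) = 53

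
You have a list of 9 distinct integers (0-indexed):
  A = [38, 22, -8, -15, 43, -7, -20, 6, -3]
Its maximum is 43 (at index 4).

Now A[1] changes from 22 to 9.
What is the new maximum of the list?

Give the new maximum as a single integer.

Answer: 43

Derivation:
Old max = 43 (at index 4)
Change: A[1] 22 -> 9
Changed element was NOT the old max.
  New max = max(old_max, new_val) = max(43, 9) = 43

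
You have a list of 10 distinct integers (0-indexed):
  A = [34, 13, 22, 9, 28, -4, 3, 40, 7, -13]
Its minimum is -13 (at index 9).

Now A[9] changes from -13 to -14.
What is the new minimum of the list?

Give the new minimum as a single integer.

Old min = -13 (at index 9)
Change: A[9] -13 -> -14
Changed element WAS the min. Need to check: is -14 still <= all others?
  Min of remaining elements: -4
  New min = min(-14, -4) = -14

Answer: -14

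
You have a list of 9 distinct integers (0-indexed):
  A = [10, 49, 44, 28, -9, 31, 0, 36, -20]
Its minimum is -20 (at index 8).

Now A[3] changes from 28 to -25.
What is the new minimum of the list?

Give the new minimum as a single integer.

Old min = -20 (at index 8)
Change: A[3] 28 -> -25
Changed element was NOT the old min.
  New min = min(old_min, new_val) = min(-20, -25) = -25

Answer: -25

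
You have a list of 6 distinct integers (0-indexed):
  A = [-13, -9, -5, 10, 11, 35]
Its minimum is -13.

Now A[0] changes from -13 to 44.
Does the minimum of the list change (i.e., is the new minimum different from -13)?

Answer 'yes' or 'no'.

Answer: yes

Derivation:
Old min = -13
Change: A[0] -13 -> 44
Changed element was the min; new min must be rechecked.
New min = -9; changed? yes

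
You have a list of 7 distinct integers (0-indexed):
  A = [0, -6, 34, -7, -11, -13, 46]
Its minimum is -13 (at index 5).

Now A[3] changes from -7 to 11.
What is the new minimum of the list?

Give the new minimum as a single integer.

Answer: -13

Derivation:
Old min = -13 (at index 5)
Change: A[3] -7 -> 11
Changed element was NOT the old min.
  New min = min(old_min, new_val) = min(-13, 11) = -13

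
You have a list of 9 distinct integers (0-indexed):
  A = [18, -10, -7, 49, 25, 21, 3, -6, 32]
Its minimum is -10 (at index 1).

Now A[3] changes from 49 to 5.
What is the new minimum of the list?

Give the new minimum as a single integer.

Old min = -10 (at index 1)
Change: A[3] 49 -> 5
Changed element was NOT the old min.
  New min = min(old_min, new_val) = min(-10, 5) = -10

Answer: -10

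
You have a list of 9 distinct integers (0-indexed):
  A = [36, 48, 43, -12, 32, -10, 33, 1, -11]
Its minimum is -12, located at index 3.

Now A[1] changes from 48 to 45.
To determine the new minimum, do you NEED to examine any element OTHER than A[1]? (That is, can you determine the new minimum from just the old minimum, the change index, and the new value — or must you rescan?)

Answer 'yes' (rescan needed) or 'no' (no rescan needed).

Answer: no

Derivation:
Old min = -12 at index 3
Change at index 1: 48 -> 45
Index 1 was NOT the min. New min = min(-12, 45). No rescan of other elements needed.
Needs rescan: no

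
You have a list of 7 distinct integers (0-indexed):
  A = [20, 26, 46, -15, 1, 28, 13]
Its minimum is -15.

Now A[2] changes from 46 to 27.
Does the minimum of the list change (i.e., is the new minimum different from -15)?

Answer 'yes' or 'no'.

Old min = -15
Change: A[2] 46 -> 27
Changed element was NOT the min; min changes only if 27 < -15.
New min = -15; changed? no

Answer: no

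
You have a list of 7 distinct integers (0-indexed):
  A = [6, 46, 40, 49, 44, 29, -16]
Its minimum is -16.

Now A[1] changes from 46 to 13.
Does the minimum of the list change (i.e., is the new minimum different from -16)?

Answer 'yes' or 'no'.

Old min = -16
Change: A[1] 46 -> 13
Changed element was NOT the min; min changes only if 13 < -16.
New min = -16; changed? no

Answer: no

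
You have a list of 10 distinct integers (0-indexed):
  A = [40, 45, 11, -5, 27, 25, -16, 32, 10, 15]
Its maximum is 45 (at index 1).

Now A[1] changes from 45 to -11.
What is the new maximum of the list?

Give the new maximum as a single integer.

Old max = 45 (at index 1)
Change: A[1] 45 -> -11
Changed element WAS the max -> may need rescan.
  Max of remaining elements: 40
  New max = max(-11, 40) = 40

Answer: 40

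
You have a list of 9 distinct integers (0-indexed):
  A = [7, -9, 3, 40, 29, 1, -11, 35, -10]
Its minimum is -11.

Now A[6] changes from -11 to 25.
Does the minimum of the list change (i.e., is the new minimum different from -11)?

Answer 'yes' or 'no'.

Old min = -11
Change: A[6] -11 -> 25
Changed element was the min; new min must be rechecked.
New min = -10; changed? yes

Answer: yes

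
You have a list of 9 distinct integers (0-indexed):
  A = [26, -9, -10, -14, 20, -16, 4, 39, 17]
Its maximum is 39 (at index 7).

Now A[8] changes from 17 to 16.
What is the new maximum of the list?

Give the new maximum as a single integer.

Answer: 39

Derivation:
Old max = 39 (at index 7)
Change: A[8] 17 -> 16
Changed element was NOT the old max.
  New max = max(old_max, new_val) = max(39, 16) = 39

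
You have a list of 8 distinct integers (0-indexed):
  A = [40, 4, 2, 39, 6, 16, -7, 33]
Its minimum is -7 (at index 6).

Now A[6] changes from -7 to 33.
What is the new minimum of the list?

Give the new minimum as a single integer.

Answer: 2

Derivation:
Old min = -7 (at index 6)
Change: A[6] -7 -> 33
Changed element WAS the min. Need to check: is 33 still <= all others?
  Min of remaining elements: 2
  New min = min(33, 2) = 2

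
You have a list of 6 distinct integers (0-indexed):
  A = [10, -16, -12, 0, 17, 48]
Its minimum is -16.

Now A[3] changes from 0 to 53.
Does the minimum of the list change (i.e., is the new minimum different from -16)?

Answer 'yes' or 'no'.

Answer: no

Derivation:
Old min = -16
Change: A[3] 0 -> 53
Changed element was NOT the min; min changes only if 53 < -16.
New min = -16; changed? no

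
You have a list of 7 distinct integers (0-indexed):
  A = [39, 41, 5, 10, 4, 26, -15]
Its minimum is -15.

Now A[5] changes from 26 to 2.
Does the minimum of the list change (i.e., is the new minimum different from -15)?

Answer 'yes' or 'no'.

Answer: no

Derivation:
Old min = -15
Change: A[5] 26 -> 2
Changed element was NOT the min; min changes only if 2 < -15.
New min = -15; changed? no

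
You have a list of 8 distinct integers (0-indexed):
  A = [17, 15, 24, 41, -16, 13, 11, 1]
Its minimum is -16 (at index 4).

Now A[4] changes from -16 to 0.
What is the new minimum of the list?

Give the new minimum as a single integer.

Old min = -16 (at index 4)
Change: A[4] -16 -> 0
Changed element WAS the min. Need to check: is 0 still <= all others?
  Min of remaining elements: 1
  New min = min(0, 1) = 0

Answer: 0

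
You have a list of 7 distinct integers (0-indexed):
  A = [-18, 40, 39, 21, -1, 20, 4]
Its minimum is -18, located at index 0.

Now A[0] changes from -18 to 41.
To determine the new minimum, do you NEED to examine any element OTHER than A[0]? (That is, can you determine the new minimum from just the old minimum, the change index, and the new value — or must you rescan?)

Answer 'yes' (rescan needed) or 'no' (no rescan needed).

Answer: yes

Derivation:
Old min = -18 at index 0
Change at index 0: -18 -> 41
Index 0 WAS the min and new value 41 > old min -18. Must rescan other elements to find the new min.
Needs rescan: yes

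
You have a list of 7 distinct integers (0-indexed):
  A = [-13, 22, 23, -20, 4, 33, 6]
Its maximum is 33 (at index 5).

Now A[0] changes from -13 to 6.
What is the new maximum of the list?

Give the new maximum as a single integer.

Old max = 33 (at index 5)
Change: A[0] -13 -> 6
Changed element was NOT the old max.
  New max = max(old_max, new_val) = max(33, 6) = 33

Answer: 33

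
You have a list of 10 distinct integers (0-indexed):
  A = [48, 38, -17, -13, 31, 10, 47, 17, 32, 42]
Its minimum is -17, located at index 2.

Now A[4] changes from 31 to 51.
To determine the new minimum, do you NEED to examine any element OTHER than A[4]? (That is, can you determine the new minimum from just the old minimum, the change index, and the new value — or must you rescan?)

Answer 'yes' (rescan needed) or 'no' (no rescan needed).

Old min = -17 at index 2
Change at index 4: 31 -> 51
Index 4 was NOT the min. New min = min(-17, 51). No rescan of other elements needed.
Needs rescan: no

Answer: no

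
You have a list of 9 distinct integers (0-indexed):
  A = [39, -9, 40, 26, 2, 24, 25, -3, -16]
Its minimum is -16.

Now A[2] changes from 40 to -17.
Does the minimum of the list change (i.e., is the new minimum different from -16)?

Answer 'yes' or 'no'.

Answer: yes

Derivation:
Old min = -16
Change: A[2] 40 -> -17
Changed element was NOT the min; min changes only if -17 < -16.
New min = -17; changed? yes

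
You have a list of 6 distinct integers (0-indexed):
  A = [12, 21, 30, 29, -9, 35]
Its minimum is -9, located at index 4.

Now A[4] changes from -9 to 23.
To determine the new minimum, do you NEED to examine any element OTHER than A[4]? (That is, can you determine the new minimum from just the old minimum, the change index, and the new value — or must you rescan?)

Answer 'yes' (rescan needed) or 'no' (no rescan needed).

Answer: yes

Derivation:
Old min = -9 at index 4
Change at index 4: -9 -> 23
Index 4 WAS the min and new value 23 > old min -9. Must rescan other elements to find the new min.
Needs rescan: yes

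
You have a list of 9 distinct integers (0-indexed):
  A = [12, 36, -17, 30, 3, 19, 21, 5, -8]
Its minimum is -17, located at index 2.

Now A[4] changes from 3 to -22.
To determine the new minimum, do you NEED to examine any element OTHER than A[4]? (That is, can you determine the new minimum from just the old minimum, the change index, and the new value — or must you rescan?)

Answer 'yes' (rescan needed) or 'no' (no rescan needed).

Old min = -17 at index 2
Change at index 4: 3 -> -22
Index 4 was NOT the min. New min = min(-17, -22). No rescan of other elements needed.
Needs rescan: no

Answer: no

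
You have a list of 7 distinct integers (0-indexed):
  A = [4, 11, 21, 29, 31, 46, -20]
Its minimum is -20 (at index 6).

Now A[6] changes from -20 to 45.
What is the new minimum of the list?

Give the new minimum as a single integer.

Old min = -20 (at index 6)
Change: A[6] -20 -> 45
Changed element WAS the min. Need to check: is 45 still <= all others?
  Min of remaining elements: 4
  New min = min(45, 4) = 4

Answer: 4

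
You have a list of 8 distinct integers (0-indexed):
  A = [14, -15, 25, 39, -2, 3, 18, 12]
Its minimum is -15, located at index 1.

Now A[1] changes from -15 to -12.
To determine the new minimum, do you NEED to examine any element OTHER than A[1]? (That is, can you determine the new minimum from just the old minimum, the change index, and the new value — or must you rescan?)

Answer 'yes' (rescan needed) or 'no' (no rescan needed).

Answer: yes

Derivation:
Old min = -15 at index 1
Change at index 1: -15 -> -12
Index 1 WAS the min and new value -12 > old min -15. Must rescan other elements to find the new min.
Needs rescan: yes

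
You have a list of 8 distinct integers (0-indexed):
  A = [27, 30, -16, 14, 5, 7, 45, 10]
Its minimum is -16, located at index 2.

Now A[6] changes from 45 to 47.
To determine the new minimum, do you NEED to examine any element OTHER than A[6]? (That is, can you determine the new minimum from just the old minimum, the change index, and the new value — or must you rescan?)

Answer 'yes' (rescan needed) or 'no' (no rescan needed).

Old min = -16 at index 2
Change at index 6: 45 -> 47
Index 6 was NOT the min. New min = min(-16, 47). No rescan of other elements needed.
Needs rescan: no

Answer: no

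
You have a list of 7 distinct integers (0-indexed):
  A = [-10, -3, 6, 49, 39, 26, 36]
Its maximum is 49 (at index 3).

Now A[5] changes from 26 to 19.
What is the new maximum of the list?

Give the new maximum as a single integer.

Answer: 49

Derivation:
Old max = 49 (at index 3)
Change: A[5] 26 -> 19
Changed element was NOT the old max.
  New max = max(old_max, new_val) = max(49, 19) = 49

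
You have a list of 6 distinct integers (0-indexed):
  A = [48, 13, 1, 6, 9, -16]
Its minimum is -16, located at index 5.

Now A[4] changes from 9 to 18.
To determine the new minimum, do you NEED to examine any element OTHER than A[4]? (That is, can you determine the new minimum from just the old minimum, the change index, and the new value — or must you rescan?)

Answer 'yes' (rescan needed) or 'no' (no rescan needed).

Answer: no

Derivation:
Old min = -16 at index 5
Change at index 4: 9 -> 18
Index 4 was NOT the min. New min = min(-16, 18). No rescan of other elements needed.
Needs rescan: no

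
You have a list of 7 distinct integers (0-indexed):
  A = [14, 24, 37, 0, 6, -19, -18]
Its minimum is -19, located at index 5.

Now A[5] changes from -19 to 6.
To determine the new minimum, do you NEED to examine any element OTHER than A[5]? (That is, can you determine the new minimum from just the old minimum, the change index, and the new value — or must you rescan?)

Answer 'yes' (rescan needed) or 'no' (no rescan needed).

Old min = -19 at index 5
Change at index 5: -19 -> 6
Index 5 WAS the min and new value 6 > old min -19. Must rescan other elements to find the new min.
Needs rescan: yes

Answer: yes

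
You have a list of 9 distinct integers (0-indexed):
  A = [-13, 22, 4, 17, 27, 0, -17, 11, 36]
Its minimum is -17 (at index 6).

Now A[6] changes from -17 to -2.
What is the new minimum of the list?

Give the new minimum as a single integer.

Answer: -13

Derivation:
Old min = -17 (at index 6)
Change: A[6] -17 -> -2
Changed element WAS the min. Need to check: is -2 still <= all others?
  Min of remaining elements: -13
  New min = min(-2, -13) = -13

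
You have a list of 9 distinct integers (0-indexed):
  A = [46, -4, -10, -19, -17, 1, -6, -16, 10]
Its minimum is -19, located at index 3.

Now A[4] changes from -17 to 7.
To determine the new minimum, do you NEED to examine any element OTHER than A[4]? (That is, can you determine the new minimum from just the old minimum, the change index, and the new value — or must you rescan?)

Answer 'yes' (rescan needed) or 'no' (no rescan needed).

Old min = -19 at index 3
Change at index 4: -17 -> 7
Index 4 was NOT the min. New min = min(-19, 7). No rescan of other elements needed.
Needs rescan: no

Answer: no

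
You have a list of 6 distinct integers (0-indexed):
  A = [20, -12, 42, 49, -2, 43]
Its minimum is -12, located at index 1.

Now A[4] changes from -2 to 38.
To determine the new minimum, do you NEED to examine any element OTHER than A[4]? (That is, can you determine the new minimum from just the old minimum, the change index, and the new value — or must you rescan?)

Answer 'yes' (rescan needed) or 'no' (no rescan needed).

Answer: no

Derivation:
Old min = -12 at index 1
Change at index 4: -2 -> 38
Index 4 was NOT the min. New min = min(-12, 38). No rescan of other elements needed.
Needs rescan: no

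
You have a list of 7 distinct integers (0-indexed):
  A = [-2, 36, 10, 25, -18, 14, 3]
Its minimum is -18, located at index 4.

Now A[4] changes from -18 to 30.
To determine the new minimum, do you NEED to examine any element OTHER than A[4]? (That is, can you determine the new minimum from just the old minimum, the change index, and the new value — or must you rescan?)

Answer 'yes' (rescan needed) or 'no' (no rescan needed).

Old min = -18 at index 4
Change at index 4: -18 -> 30
Index 4 WAS the min and new value 30 > old min -18. Must rescan other elements to find the new min.
Needs rescan: yes

Answer: yes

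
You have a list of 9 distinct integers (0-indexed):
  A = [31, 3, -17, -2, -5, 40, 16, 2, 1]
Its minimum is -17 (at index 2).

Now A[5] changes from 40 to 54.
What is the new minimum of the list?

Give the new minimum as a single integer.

Answer: -17

Derivation:
Old min = -17 (at index 2)
Change: A[5] 40 -> 54
Changed element was NOT the old min.
  New min = min(old_min, new_val) = min(-17, 54) = -17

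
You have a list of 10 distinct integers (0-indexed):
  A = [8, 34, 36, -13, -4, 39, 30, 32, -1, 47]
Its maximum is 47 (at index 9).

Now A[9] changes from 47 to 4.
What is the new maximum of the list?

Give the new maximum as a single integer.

Answer: 39

Derivation:
Old max = 47 (at index 9)
Change: A[9] 47 -> 4
Changed element WAS the max -> may need rescan.
  Max of remaining elements: 39
  New max = max(4, 39) = 39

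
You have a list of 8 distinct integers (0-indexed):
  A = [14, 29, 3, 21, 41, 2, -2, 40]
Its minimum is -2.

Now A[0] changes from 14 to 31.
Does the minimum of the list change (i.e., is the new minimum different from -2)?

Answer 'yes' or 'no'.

Old min = -2
Change: A[0] 14 -> 31
Changed element was NOT the min; min changes only if 31 < -2.
New min = -2; changed? no

Answer: no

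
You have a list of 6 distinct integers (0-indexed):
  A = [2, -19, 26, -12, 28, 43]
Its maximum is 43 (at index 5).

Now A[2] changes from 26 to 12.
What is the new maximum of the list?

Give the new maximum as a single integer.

Answer: 43

Derivation:
Old max = 43 (at index 5)
Change: A[2] 26 -> 12
Changed element was NOT the old max.
  New max = max(old_max, new_val) = max(43, 12) = 43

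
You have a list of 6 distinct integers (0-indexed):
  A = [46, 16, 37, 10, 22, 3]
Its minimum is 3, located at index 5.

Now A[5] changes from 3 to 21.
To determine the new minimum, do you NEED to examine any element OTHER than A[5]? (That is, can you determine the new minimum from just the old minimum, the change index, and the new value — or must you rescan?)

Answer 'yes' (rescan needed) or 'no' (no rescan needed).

Old min = 3 at index 5
Change at index 5: 3 -> 21
Index 5 WAS the min and new value 21 > old min 3. Must rescan other elements to find the new min.
Needs rescan: yes

Answer: yes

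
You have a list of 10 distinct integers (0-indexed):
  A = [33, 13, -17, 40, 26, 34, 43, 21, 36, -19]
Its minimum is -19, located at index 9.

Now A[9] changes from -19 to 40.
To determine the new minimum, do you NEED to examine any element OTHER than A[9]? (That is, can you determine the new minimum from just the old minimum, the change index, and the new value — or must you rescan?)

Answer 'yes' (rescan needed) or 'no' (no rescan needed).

Answer: yes

Derivation:
Old min = -19 at index 9
Change at index 9: -19 -> 40
Index 9 WAS the min and new value 40 > old min -19. Must rescan other elements to find the new min.
Needs rescan: yes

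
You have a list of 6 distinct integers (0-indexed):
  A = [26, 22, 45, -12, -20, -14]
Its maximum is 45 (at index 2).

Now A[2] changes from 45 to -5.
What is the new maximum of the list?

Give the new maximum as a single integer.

Old max = 45 (at index 2)
Change: A[2] 45 -> -5
Changed element WAS the max -> may need rescan.
  Max of remaining elements: 26
  New max = max(-5, 26) = 26

Answer: 26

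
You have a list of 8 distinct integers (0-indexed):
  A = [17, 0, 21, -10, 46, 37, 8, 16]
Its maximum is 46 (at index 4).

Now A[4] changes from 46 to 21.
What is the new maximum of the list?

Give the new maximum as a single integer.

Old max = 46 (at index 4)
Change: A[4] 46 -> 21
Changed element WAS the max -> may need rescan.
  Max of remaining elements: 37
  New max = max(21, 37) = 37

Answer: 37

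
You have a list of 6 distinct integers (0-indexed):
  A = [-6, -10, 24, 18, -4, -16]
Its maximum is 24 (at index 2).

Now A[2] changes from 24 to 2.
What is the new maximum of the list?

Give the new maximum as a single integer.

Answer: 18

Derivation:
Old max = 24 (at index 2)
Change: A[2] 24 -> 2
Changed element WAS the max -> may need rescan.
  Max of remaining elements: 18
  New max = max(2, 18) = 18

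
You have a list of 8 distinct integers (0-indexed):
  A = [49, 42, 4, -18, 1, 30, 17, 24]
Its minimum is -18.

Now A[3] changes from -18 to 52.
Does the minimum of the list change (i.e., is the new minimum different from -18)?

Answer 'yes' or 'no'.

Answer: yes

Derivation:
Old min = -18
Change: A[3] -18 -> 52
Changed element was the min; new min must be rechecked.
New min = 1; changed? yes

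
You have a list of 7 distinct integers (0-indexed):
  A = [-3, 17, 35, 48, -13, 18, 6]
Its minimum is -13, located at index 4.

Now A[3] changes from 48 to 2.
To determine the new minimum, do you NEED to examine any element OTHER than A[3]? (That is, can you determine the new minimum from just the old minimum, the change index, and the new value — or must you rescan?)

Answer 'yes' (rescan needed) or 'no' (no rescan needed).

Old min = -13 at index 4
Change at index 3: 48 -> 2
Index 3 was NOT the min. New min = min(-13, 2). No rescan of other elements needed.
Needs rescan: no

Answer: no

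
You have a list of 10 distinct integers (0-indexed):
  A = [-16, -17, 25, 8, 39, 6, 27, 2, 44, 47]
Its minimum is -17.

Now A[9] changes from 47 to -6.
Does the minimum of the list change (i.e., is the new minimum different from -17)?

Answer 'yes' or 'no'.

Answer: no

Derivation:
Old min = -17
Change: A[9] 47 -> -6
Changed element was NOT the min; min changes only if -6 < -17.
New min = -17; changed? no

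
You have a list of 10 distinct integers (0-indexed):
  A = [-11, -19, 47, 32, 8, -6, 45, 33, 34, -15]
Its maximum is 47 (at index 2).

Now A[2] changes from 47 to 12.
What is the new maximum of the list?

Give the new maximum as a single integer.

Old max = 47 (at index 2)
Change: A[2] 47 -> 12
Changed element WAS the max -> may need rescan.
  Max of remaining elements: 45
  New max = max(12, 45) = 45

Answer: 45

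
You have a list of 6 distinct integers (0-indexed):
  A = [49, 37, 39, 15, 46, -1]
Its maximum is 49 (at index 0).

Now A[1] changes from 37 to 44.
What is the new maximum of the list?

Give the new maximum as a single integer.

Answer: 49

Derivation:
Old max = 49 (at index 0)
Change: A[1] 37 -> 44
Changed element was NOT the old max.
  New max = max(old_max, new_val) = max(49, 44) = 49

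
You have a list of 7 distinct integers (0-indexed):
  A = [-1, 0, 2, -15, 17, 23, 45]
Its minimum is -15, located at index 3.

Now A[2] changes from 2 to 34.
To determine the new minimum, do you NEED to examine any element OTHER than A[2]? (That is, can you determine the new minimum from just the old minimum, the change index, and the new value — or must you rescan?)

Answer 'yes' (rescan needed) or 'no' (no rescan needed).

Answer: no

Derivation:
Old min = -15 at index 3
Change at index 2: 2 -> 34
Index 2 was NOT the min. New min = min(-15, 34). No rescan of other elements needed.
Needs rescan: no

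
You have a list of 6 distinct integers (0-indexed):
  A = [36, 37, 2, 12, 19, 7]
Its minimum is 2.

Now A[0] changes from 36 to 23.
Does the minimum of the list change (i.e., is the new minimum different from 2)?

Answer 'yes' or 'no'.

Old min = 2
Change: A[0] 36 -> 23
Changed element was NOT the min; min changes only if 23 < 2.
New min = 2; changed? no

Answer: no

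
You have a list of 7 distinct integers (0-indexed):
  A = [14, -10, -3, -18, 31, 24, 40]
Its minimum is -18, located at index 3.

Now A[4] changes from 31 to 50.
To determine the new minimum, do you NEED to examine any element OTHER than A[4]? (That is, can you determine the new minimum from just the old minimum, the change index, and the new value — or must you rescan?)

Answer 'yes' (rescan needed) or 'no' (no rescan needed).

Answer: no

Derivation:
Old min = -18 at index 3
Change at index 4: 31 -> 50
Index 4 was NOT the min. New min = min(-18, 50). No rescan of other elements needed.
Needs rescan: no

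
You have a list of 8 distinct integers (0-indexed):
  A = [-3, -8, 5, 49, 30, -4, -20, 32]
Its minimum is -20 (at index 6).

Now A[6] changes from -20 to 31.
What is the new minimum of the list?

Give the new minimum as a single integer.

Old min = -20 (at index 6)
Change: A[6] -20 -> 31
Changed element WAS the min. Need to check: is 31 still <= all others?
  Min of remaining elements: -8
  New min = min(31, -8) = -8

Answer: -8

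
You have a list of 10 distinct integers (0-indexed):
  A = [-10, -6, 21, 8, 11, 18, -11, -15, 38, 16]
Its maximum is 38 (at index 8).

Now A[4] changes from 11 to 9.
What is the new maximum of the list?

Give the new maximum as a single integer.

Answer: 38

Derivation:
Old max = 38 (at index 8)
Change: A[4] 11 -> 9
Changed element was NOT the old max.
  New max = max(old_max, new_val) = max(38, 9) = 38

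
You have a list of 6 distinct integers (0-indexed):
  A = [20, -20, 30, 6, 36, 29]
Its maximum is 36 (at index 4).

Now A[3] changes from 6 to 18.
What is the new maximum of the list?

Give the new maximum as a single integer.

Answer: 36

Derivation:
Old max = 36 (at index 4)
Change: A[3] 6 -> 18
Changed element was NOT the old max.
  New max = max(old_max, new_val) = max(36, 18) = 36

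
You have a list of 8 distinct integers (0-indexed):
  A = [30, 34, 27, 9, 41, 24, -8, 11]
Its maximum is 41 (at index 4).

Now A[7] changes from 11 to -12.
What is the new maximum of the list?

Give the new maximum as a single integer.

Answer: 41

Derivation:
Old max = 41 (at index 4)
Change: A[7] 11 -> -12
Changed element was NOT the old max.
  New max = max(old_max, new_val) = max(41, -12) = 41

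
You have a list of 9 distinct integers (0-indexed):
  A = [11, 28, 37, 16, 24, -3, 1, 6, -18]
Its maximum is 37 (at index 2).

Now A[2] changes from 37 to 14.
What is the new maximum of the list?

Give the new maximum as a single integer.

Old max = 37 (at index 2)
Change: A[2] 37 -> 14
Changed element WAS the max -> may need rescan.
  Max of remaining elements: 28
  New max = max(14, 28) = 28

Answer: 28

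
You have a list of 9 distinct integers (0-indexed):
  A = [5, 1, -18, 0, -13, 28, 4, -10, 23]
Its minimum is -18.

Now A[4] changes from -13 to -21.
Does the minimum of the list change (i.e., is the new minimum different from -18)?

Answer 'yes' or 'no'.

Answer: yes

Derivation:
Old min = -18
Change: A[4] -13 -> -21
Changed element was NOT the min; min changes only if -21 < -18.
New min = -21; changed? yes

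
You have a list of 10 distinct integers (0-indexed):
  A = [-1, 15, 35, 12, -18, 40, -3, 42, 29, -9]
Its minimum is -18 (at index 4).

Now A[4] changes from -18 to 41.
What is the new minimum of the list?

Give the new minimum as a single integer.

Old min = -18 (at index 4)
Change: A[4] -18 -> 41
Changed element WAS the min. Need to check: is 41 still <= all others?
  Min of remaining elements: -9
  New min = min(41, -9) = -9

Answer: -9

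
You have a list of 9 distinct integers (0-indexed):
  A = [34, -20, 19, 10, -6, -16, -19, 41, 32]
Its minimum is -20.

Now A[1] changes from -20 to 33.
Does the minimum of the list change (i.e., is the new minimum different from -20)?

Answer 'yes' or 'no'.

Old min = -20
Change: A[1] -20 -> 33
Changed element was the min; new min must be rechecked.
New min = -19; changed? yes

Answer: yes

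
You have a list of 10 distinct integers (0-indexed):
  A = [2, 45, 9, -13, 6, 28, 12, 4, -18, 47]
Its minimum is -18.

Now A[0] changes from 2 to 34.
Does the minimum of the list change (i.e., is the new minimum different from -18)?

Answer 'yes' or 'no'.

Old min = -18
Change: A[0] 2 -> 34
Changed element was NOT the min; min changes only if 34 < -18.
New min = -18; changed? no

Answer: no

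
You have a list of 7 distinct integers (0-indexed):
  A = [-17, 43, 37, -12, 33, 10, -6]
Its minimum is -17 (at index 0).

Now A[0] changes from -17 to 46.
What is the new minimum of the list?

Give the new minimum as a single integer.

Answer: -12

Derivation:
Old min = -17 (at index 0)
Change: A[0] -17 -> 46
Changed element WAS the min. Need to check: is 46 still <= all others?
  Min of remaining elements: -12
  New min = min(46, -12) = -12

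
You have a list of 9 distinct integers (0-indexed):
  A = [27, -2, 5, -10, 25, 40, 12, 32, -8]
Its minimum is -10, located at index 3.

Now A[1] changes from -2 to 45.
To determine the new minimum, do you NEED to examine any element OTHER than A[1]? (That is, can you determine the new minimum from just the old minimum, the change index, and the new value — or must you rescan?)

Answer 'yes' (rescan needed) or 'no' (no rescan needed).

Answer: no

Derivation:
Old min = -10 at index 3
Change at index 1: -2 -> 45
Index 1 was NOT the min. New min = min(-10, 45). No rescan of other elements needed.
Needs rescan: no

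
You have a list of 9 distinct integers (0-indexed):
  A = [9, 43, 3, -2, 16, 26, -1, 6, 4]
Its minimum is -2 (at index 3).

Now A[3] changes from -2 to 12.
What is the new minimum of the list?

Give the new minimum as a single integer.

Answer: -1

Derivation:
Old min = -2 (at index 3)
Change: A[3] -2 -> 12
Changed element WAS the min. Need to check: is 12 still <= all others?
  Min of remaining elements: -1
  New min = min(12, -1) = -1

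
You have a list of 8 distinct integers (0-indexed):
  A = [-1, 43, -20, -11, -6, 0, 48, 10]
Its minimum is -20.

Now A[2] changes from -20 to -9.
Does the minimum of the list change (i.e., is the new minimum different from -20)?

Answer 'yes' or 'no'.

Old min = -20
Change: A[2] -20 -> -9
Changed element was the min; new min must be rechecked.
New min = -11; changed? yes

Answer: yes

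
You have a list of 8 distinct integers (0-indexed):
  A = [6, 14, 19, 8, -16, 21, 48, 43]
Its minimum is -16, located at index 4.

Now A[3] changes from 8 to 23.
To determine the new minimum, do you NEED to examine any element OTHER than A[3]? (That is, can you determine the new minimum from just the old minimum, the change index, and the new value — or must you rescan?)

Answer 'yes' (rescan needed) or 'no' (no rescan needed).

Answer: no

Derivation:
Old min = -16 at index 4
Change at index 3: 8 -> 23
Index 3 was NOT the min. New min = min(-16, 23). No rescan of other elements needed.
Needs rescan: no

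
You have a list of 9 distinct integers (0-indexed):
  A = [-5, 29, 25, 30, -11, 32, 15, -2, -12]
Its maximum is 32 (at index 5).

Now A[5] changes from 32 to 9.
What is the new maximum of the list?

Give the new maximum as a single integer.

Answer: 30

Derivation:
Old max = 32 (at index 5)
Change: A[5] 32 -> 9
Changed element WAS the max -> may need rescan.
  Max of remaining elements: 30
  New max = max(9, 30) = 30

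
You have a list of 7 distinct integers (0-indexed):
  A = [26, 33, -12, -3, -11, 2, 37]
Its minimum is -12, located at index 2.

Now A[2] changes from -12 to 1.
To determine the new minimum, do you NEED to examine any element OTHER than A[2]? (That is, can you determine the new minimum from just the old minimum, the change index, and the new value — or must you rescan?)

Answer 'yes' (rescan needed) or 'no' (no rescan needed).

Old min = -12 at index 2
Change at index 2: -12 -> 1
Index 2 WAS the min and new value 1 > old min -12. Must rescan other elements to find the new min.
Needs rescan: yes

Answer: yes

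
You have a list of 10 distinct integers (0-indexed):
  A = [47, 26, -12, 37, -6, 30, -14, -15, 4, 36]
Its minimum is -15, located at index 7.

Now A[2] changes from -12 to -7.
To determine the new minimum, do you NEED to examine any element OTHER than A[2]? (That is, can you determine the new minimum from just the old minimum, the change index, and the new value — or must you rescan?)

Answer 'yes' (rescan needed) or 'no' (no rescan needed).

Old min = -15 at index 7
Change at index 2: -12 -> -7
Index 2 was NOT the min. New min = min(-15, -7). No rescan of other elements needed.
Needs rescan: no

Answer: no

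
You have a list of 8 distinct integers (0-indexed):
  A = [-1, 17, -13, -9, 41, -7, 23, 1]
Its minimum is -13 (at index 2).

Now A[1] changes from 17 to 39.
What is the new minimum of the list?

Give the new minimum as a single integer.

Old min = -13 (at index 2)
Change: A[1] 17 -> 39
Changed element was NOT the old min.
  New min = min(old_min, new_val) = min(-13, 39) = -13

Answer: -13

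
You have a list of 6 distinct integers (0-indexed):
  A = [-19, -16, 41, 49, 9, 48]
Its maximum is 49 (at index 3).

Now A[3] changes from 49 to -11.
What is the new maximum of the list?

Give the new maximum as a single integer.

Answer: 48

Derivation:
Old max = 49 (at index 3)
Change: A[3] 49 -> -11
Changed element WAS the max -> may need rescan.
  Max of remaining elements: 48
  New max = max(-11, 48) = 48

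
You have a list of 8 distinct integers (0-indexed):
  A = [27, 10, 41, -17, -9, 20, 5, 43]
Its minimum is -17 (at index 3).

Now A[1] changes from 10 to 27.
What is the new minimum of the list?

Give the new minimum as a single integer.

Old min = -17 (at index 3)
Change: A[1] 10 -> 27
Changed element was NOT the old min.
  New min = min(old_min, new_val) = min(-17, 27) = -17

Answer: -17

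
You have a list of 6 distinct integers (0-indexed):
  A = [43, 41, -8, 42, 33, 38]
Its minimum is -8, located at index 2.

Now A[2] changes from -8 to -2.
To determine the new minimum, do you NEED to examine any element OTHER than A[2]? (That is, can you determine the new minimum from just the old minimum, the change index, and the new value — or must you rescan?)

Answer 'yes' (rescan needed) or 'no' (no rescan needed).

Answer: yes

Derivation:
Old min = -8 at index 2
Change at index 2: -8 -> -2
Index 2 WAS the min and new value -2 > old min -8. Must rescan other elements to find the new min.
Needs rescan: yes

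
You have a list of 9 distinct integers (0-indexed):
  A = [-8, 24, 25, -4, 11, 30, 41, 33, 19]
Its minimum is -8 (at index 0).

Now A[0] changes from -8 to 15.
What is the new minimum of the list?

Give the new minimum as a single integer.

Old min = -8 (at index 0)
Change: A[0] -8 -> 15
Changed element WAS the min. Need to check: is 15 still <= all others?
  Min of remaining elements: -4
  New min = min(15, -4) = -4

Answer: -4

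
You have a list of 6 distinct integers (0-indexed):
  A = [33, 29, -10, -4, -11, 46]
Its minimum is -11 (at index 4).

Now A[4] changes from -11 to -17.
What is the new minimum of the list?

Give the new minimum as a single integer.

Answer: -17

Derivation:
Old min = -11 (at index 4)
Change: A[4] -11 -> -17
Changed element WAS the min. Need to check: is -17 still <= all others?
  Min of remaining elements: -10
  New min = min(-17, -10) = -17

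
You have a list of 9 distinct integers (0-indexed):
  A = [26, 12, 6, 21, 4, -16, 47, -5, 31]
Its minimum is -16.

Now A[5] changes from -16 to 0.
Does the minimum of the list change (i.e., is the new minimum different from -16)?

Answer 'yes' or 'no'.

Answer: yes

Derivation:
Old min = -16
Change: A[5] -16 -> 0
Changed element was the min; new min must be rechecked.
New min = -5; changed? yes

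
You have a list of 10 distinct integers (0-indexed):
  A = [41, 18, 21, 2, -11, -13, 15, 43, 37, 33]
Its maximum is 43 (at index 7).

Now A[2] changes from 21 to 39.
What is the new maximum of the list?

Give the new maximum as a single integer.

Answer: 43

Derivation:
Old max = 43 (at index 7)
Change: A[2] 21 -> 39
Changed element was NOT the old max.
  New max = max(old_max, new_val) = max(43, 39) = 43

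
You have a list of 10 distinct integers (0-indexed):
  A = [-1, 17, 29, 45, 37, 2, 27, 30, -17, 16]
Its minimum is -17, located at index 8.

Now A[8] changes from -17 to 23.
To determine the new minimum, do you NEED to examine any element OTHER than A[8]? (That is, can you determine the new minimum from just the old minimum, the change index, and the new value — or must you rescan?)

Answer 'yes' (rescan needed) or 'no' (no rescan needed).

Old min = -17 at index 8
Change at index 8: -17 -> 23
Index 8 WAS the min and new value 23 > old min -17. Must rescan other elements to find the new min.
Needs rescan: yes

Answer: yes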